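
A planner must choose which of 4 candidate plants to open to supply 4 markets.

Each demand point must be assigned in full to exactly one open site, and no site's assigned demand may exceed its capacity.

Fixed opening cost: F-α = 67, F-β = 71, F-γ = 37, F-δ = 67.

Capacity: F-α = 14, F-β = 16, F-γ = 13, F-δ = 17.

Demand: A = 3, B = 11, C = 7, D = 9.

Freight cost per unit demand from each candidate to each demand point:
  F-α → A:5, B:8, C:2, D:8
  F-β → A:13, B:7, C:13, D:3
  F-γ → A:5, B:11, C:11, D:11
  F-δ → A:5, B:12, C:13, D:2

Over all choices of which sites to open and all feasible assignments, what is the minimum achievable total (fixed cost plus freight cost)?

329

Open {F-α, F-β, F-δ}; cheapest assignment that respects the capacities:
  F-α (cap 14, load 10): A, C — cost 3×5 + 7×2 = 29
  F-β (cap 16, load 11): B — cost 11×7 = 77
  F-δ (cap 17, load 9): D — cost 9×2 = 18
  Shipping 124, fixed 205 → total 329.
  Any other capacity-feasible assignment to {F-α, F-β, F-δ} ships for at least 124.
Compare {F-α, F-γ, F-δ}: its best feasible assignment gives total 339.
Compare {F-α, F-δ}: its best feasible assignment gives total 346.
Every other set of open sites that can feasibly serve all demand totals ≥ 339 even under its best assignment. Minimum: 329.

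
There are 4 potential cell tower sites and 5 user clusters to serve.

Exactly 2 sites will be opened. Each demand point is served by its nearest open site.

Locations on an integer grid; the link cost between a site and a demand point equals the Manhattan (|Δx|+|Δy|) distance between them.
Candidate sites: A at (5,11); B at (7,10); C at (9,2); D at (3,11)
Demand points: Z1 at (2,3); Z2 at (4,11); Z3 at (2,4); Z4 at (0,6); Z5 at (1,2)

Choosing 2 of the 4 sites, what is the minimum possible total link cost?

Open {C, D}.
  Z1→C 8, Z2→D 1, Z3→D 8, Z4→D 8, Z5→C 8  ⇒ total 33.
Compare {A, C}: total 36.
Compare {A, D}: total 37.
No size-2 selection does better; minimum is 33.

33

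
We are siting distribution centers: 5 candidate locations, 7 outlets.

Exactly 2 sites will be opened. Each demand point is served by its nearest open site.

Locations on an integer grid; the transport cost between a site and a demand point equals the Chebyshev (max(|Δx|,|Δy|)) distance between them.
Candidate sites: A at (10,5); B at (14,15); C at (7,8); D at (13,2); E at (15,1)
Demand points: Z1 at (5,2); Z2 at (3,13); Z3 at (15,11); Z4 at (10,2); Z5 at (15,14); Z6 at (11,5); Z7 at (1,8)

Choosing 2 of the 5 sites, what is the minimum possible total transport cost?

31

Open {A, B}.
  Z1→A 5, Z2→A 8, Z3→B 4, Z4→A 3, Z5→B 1, Z6→A 1, Z7→A 9  ⇒ total 31.
Compare {B, C}: total 32.
Compare {A, C}: total 34.
No size-2 selection does better; minimum is 31.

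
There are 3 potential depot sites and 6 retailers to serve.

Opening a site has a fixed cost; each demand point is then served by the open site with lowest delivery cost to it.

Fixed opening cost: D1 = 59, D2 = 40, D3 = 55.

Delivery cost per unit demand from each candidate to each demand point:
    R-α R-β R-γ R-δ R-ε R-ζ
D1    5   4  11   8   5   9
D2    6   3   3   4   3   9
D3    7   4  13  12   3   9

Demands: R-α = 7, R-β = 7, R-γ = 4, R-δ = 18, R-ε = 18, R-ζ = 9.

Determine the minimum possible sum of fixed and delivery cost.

Open {D2}: assign each demand point to its cheapest open site.
  R-α→D2 7×6=42, R-β→D2 7×3=21, R-γ→D2 4×3=12, R-δ→D2 18×4=72, R-ε→D2 18×3=54, R-ζ→D2 9×9=81
  delivery cost 282, fixed 40 → total 322.
Compare {D1, D2}: delivery cost 275 + fixed 99 = 374.
Compare {D2, D3}: delivery cost 282 + fixed 95 = 377.
Compare {D1, D2, D3}: delivery cost 275 + fixed 154 = 429.
All other subsets cost ≥ 374. Minimum total cost: 322.

322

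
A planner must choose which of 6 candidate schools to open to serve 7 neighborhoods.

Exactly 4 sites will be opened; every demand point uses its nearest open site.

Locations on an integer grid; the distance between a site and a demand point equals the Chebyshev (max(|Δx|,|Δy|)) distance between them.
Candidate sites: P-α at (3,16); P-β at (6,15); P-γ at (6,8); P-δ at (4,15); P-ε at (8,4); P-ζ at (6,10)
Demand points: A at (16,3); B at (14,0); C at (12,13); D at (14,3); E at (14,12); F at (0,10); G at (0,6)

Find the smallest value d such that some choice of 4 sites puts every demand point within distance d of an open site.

8

Open {P-α, P-β, P-γ, P-ε}.
  Farthest demand point is A at distance 8 (to P-ε); all others are ≤ 8.
With {P-α, P-β, P-δ, P-ε} the worst case is 8.
With {P-α, P-β, P-ε, P-ζ} the worst case is 8.
No size-4 selection achieves below 8.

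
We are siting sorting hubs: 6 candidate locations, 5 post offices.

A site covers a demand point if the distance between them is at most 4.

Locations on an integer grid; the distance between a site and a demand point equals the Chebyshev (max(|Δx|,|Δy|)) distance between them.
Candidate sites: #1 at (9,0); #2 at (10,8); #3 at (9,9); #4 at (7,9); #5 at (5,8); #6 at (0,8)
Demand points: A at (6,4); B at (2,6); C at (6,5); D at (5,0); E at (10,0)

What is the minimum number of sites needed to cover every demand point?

2

Coverage sets (demand points within 4 of each site):
  #1: {A, D, E}
  #2: {A, C}
  #3: {C}
  #4: {C}
  #5: {A, B, C}
  #6: {B}
No single site covers all 5 demand points.
But {#1, #5} covers everything, so the minimum is 2.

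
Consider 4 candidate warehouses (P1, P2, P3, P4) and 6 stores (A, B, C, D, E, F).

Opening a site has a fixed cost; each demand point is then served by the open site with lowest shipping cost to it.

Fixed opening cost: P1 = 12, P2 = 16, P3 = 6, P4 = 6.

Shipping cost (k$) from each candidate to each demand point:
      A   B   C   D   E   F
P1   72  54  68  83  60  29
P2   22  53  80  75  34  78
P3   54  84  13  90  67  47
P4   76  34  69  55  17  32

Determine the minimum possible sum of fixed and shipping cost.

201

Open {P2, P3, P4}: assign each demand point to its cheapest open site.
  A→P2 22, B→P4 34, C→P3 13, D→P4 55, E→P4 17, F→P4 32
  shipping cost 173, fixed 28 → total 201.
Compare {P1, P2, P3, P4}: shipping cost 170 + fixed 40 = 210.
Compare {P3, P4}: shipping cost 205 + fixed 12 = 217.
Compare {P1, P3, P4}: shipping cost 202 + fixed 24 = 226.
All other subsets cost ≥ 210. Minimum total cost: 201.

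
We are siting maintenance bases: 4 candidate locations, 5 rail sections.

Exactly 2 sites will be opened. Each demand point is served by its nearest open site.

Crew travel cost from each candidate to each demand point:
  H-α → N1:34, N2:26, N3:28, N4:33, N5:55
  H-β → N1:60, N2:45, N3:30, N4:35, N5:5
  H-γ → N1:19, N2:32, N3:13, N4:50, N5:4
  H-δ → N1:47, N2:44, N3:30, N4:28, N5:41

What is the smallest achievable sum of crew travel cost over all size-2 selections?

Open {H-α, H-γ}.
  N1→H-γ 19, N2→H-α 26, N3→H-γ 13, N4→H-α 33, N5→H-γ 4  ⇒ total 95.
Compare {H-γ, H-δ}: total 96.
Compare {H-β, H-γ}: total 103.
No size-2 selection does better; minimum is 95.

95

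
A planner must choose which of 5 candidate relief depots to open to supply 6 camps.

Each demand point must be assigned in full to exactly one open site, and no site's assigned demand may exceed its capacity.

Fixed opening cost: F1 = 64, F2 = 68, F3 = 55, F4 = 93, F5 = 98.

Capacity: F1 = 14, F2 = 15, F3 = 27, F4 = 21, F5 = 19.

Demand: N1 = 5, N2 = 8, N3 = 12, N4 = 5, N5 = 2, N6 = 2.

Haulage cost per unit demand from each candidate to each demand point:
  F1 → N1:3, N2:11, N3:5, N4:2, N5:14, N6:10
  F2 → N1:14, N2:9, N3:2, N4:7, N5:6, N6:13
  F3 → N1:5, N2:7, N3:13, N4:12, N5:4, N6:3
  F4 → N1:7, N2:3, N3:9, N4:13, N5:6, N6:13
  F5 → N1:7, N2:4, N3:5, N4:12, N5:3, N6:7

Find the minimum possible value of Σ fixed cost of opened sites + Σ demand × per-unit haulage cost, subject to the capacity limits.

302

Open {F2, F3}; cheapest assignment that respects the capacities:
  F2 (cap 15, load 12): N3 — cost 12×2 = 24
  F3 (cap 27, load 22): N1, N2, N4, N5, N6 — cost 5×5 + 8×7 + 5×12 + 2×4 + 2×3 = 155
  Shipping 179, fixed 123 → total 302.
  Any other capacity-feasible assignment to {F2, F3} ships for at least 179.
Compare {F1, F2, F3}: its best feasible assignment gives total 306.
Compare {F1, F2, F4}: its best feasible assignment gives total 330.
Every other set of open sites that can feasibly serve all demand totals ≥ 306 even under its best assignment. Minimum: 302.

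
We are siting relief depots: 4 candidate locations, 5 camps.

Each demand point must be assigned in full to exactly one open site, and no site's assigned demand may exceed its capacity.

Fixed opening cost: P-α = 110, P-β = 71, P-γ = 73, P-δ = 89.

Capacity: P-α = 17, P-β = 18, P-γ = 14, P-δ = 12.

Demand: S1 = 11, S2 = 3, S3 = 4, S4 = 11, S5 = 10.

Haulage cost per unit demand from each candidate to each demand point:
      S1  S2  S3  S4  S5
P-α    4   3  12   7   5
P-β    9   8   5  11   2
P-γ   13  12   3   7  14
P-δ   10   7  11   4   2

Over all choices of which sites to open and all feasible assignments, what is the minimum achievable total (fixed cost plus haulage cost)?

407

Open {P-α, P-β, P-δ}; cheapest assignment that respects the capacities:
  P-α (cap 17, load 14): S1, S2 — cost 11×4 + 3×3 = 53
  P-β (cap 18, load 14): S3, S5 — cost 4×5 + 10×2 = 40
  P-δ (cap 12, load 11): S4 — cost 11×4 = 44
  Shipping 137, fixed 270 → total 407.
  Any other capacity-feasible assignment to {P-α, P-β, P-δ} ships for at least 137.
Compare {P-α, P-β, P-γ}: its best feasible assignment gives total 424.
Compare {P-α, P-β, P-γ, P-δ}: its best feasible assignment gives total 472.
Every other set of open sites that can feasibly serve all demand totals ≥ 424 even under its best assignment. Minimum: 407.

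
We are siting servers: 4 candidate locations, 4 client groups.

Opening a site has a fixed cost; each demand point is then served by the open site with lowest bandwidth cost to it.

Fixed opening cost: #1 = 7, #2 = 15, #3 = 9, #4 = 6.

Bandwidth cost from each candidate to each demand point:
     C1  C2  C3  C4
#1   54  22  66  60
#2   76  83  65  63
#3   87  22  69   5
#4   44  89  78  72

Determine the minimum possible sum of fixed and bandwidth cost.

155

Open {#3, #4}: assign each demand point to its cheapest open site.
  C1→#4 44, C2→#3 22, C3→#3 69, C4→#3 5
  bandwidth cost 140, fixed 15 → total 155.
Compare {#1, #3, #4}: bandwidth cost 137 + fixed 22 = 159.
Compare {#1, #3}: bandwidth cost 147 + fixed 16 = 163.
Compare {#2, #3, #4}: bandwidth cost 136 + fixed 30 = 166.
All other subsets cost ≥ 159. Minimum total cost: 155.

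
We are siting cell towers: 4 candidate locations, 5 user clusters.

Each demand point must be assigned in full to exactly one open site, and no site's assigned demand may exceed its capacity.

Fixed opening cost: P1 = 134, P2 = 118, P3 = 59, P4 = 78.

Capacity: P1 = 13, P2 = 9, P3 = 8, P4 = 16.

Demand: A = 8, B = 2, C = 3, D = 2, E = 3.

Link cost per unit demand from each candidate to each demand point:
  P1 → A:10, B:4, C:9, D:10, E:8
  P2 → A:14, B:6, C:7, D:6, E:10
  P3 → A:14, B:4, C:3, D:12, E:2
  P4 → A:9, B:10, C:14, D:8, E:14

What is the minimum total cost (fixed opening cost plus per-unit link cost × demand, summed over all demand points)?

Open {P3, P4}; cheapest assignment that respects the capacities:
  P3 (cap 8, load 8): B, C, E — cost 2×4 + 3×3 + 3×2 = 23
  P4 (cap 16, load 10): A, D — cost 8×9 + 2×8 = 88
  Shipping 111, fixed 137 → total 248.
  Any other capacity-feasible assignment to {P3, P4} ships for at least 111.
Compare {P1, P3}: its best feasible assignment gives total 316.
Compare {P2, P4}: its best feasible assignment gives total 347.
Every other set of open sites that can feasibly serve all demand totals ≥ 316 even under its best assignment. Minimum: 248.

248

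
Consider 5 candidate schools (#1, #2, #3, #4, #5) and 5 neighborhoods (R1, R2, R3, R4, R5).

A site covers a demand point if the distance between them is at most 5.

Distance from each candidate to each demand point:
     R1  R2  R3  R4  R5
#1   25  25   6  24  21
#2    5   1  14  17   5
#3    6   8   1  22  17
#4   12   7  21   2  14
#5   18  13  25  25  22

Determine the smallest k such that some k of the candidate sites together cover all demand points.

3

Coverage sets (demand points within 5 of each site):
  #1: {}
  #2: {R1, R2, R5}
  #3: {R3}
  #4: {R4}
  #5: {}
No 2 sites suffice: every size-2 union leaves at least one demand point uncovered.
But {#2, #3, #4} covers everything, so the minimum is 3.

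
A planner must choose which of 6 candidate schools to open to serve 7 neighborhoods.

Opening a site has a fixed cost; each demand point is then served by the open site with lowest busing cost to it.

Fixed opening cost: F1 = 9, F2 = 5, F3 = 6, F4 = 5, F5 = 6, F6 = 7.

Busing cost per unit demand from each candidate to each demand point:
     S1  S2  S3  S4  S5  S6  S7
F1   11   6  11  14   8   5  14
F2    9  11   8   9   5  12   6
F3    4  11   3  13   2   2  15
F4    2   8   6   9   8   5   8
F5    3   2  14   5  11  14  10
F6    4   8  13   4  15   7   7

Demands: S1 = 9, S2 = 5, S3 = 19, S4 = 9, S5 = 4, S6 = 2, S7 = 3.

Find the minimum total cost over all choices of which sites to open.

Open {F3, F4, F5, F6}: assign each demand point to its cheapest open site.
  S1→F4 9×2=18, S2→F5 5×2=10, S3→F3 19×3=57, S4→F6 9×4=36, S5→F3 4×2=8, S6→F3 2×2=4, S7→F6 3×7=21
  busing cost 154, fixed 24 → total 178.
Compare {F2, F3, F4, F5, F6}: busing cost 151 + fixed 29 = 180.
Compare {F3, F5, F6}: busing cost 163 + fixed 19 = 182.
Compare {F2, F3, F4, F5}: busing cost 160 + fixed 22 = 182.
All other subsets cost ≥ 180. Minimum total cost: 178.

178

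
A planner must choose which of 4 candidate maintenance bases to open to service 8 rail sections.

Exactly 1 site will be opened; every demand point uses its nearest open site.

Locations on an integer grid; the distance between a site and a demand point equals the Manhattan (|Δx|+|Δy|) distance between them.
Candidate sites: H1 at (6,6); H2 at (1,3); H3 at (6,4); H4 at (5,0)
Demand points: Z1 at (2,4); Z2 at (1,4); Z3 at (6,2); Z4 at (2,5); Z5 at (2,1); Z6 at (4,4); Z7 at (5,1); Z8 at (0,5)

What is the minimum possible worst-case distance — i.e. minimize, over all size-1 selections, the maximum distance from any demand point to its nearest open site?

6

Open {H2}.
  Farthest demand point is Z3 at distance 6 (to H2); all others are ≤ 6.
With {H3} the worst case is 7.
With {H1} the worst case is 9.
No size-1 selection achieves below 6.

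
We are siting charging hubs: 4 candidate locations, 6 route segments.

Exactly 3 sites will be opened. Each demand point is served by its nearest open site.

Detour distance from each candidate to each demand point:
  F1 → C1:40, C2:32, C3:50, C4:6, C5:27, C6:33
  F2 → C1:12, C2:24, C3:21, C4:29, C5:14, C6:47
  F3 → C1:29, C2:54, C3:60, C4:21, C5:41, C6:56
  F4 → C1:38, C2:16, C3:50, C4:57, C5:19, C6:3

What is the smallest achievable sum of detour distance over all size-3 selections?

Open {F1, F2, F4}.
  C1→F2 12, C2→F4 16, C3→F2 21, C4→F1 6, C5→F2 14, C6→F4 3  ⇒ total 72.
Compare {F2, F3, F4}: total 87.
Compare {F1, F2, F3}: total 110.
No size-3 selection does better; minimum is 72.

72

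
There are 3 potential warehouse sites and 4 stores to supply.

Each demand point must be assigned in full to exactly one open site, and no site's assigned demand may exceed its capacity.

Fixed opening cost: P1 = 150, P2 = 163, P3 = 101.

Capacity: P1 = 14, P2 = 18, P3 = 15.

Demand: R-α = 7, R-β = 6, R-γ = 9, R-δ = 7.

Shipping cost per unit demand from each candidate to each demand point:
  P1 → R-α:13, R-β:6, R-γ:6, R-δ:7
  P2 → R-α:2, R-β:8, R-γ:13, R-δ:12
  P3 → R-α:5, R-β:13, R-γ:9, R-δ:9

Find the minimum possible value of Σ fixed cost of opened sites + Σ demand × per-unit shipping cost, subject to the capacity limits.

Open {P2, P3}; cheapest assignment that respects the capacities:
  P2 (cap 18, load 14): R-α, R-δ — cost 7×2 + 7×12 = 98
  P3 (cap 15, load 15): R-β, R-γ — cost 6×13 + 9×9 = 159
  Shipping 257, fixed 264 → total 521.
  Any other capacity-feasible assignment to {P2, P3} ships for at least 257.
Compare {P1, P2}: its best feasible assignment gives total 529.
Compare {P1, P3}: its best feasible assignment gives total 550.
Every other set of open sites that can feasibly serve all demand totals ≥ 529 even under its best assignment. Minimum: 521.

521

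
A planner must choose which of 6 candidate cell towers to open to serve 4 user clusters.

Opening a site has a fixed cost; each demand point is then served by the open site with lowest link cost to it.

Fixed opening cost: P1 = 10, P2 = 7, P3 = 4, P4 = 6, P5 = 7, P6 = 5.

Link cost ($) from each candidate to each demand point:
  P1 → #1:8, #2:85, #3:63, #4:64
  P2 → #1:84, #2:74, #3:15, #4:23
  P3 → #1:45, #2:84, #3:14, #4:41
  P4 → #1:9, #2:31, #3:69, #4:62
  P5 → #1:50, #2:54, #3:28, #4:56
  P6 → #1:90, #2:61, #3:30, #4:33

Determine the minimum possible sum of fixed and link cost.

Open {P2, P4}: assign each demand point to its cheapest open site.
  #1→P4 9, #2→P4 31, #3→P2 15, #4→P2 23
  link cost 78, fixed 13 → total 91.
Compare {P2, P3, P4}: link cost 77 + fixed 17 = 94.
Compare {P2, P4, P6}: link cost 78 + fixed 18 = 96.
Compare {P2, P4, P5}: link cost 78 + fixed 20 = 98.
All other subsets cost ≥ 94. Minimum total cost: 91.

91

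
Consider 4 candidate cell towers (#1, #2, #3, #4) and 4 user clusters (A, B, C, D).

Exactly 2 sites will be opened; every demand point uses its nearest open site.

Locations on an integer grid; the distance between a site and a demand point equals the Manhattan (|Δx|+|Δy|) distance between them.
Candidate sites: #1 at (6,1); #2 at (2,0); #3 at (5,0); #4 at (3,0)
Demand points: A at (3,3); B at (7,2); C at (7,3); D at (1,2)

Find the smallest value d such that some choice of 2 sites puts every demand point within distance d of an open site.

4

Open {#1, #2}.
  Farthest demand point is A at distance 4 (to #2); all others are ≤ 4.
With {#1, #4} the worst case is 4.
With {#2, #3} the worst case is 5.
No size-2 selection achieves below 4.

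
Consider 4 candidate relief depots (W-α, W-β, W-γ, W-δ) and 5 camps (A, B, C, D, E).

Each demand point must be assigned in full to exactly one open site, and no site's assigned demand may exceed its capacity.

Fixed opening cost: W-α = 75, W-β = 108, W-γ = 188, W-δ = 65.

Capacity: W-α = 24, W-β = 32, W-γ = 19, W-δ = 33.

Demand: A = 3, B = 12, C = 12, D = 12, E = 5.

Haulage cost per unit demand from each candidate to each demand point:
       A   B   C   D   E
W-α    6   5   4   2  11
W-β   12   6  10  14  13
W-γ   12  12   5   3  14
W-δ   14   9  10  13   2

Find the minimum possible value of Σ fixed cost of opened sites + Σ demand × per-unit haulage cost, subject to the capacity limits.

Open {W-α, W-δ}; cheapest assignment that respects the capacities:
  W-α (cap 24, load 24): C, D — cost 12×4 + 12×2 = 72
  W-δ (cap 33, load 20): A, B, E — cost 3×14 + 12×9 + 5×2 = 160
  Shipping 232, fixed 140 → total 372.
  Any other capacity-feasible assignment to {W-α, W-δ} ships for at least 232.
Compare {W-α, W-β}: its best feasible assignment gives total 428.
Compare {W-α, W-β, W-δ}: its best feasible assignment gives total 438.
Every other set of open sites that can feasibly serve all demand totals ≥ 428 even under its best assignment. Minimum: 372.

372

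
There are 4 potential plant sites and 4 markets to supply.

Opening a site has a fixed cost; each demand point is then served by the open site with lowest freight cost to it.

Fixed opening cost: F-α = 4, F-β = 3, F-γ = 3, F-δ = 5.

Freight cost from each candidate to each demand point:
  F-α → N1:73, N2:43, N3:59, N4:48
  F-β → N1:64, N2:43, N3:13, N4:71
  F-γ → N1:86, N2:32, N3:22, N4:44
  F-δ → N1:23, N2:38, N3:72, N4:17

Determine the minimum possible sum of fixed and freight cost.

Open {F-β, F-γ, F-δ}: assign each demand point to its cheapest open site.
  N1→F-δ 23, N2→F-γ 32, N3→F-β 13, N4→F-δ 17
  freight cost 85, fixed 11 → total 96.
Compare {F-β, F-δ}: freight cost 91 + fixed 8 = 99.
Compare {F-α, F-β, F-γ, F-δ}: freight cost 85 + fixed 15 = 100.
Compare {F-γ, F-δ}: freight cost 94 + fixed 8 = 102.
All other subsets cost ≥ 99. Minimum total cost: 96.

96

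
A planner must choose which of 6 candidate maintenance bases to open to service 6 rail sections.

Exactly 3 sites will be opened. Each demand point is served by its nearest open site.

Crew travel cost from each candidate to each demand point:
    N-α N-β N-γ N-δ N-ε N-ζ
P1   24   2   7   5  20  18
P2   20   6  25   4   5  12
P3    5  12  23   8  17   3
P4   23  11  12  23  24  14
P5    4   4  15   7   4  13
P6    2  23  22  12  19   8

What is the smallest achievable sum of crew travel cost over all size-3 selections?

Open {P1, P3, P5}.
  N-α→P5 4, N-β→P1 2, N-γ→P1 7, N-δ→P1 5, N-ε→P5 4, N-ζ→P3 3  ⇒ total 25.
Compare {P1, P2, P3}: total 26.
Compare {P1, P2, P6}: total 28.
No size-3 selection does better; minimum is 25.

25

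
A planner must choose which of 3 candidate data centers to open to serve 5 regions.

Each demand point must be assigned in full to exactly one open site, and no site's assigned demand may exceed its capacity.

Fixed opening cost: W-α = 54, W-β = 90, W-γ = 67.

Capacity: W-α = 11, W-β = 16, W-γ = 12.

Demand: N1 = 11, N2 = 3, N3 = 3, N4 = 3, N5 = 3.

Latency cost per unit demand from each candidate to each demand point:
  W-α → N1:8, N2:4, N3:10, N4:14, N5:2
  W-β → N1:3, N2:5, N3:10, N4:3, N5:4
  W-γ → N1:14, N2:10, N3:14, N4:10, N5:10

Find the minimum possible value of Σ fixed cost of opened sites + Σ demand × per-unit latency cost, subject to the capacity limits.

Open {W-α, W-β}; cheapest assignment that respects the capacities:
  W-α (cap 11, load 9): N2, N3, N5 — cost 3×4 + 3×10 + 3×2 = 48
  W-β (cap 16, load 14): N1, N4 — cost 11×3 + 3×3 = 42
  Shipping 90, fixed 144 → total 234.
  Any other capacity-feasible assignment to {W-α, W-β} ships for at least 90.
Compare {W-β, W-γ}: its best feasible assignment gives total 301.
Compare {W-α, W-β, W-γ}: its best feasible assignment gives total 301.
Every other set of open sites that can feasibly serve all demand totals ≥ 301 even under its best assignment. Minimum: 234.

234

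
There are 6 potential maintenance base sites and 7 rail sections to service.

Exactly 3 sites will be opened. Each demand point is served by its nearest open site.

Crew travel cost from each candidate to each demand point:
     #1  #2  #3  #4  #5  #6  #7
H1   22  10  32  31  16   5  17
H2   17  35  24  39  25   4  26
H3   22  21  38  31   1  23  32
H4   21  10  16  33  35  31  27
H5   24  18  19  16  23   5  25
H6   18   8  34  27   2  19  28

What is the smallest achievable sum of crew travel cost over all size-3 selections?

85

Open {H1, H5, H6}.
  #1→H6 18, #2→H6 8, #3→H5 19, #4→H5 16, #5→H6 2, #6→H1 5, #7→H1 17  ⇒ total 85.
Compare {H1, H3, H5}: total 90.
Compare {H4, H5, H6}: total 90.
No size-3 selection does better; minimum is 85.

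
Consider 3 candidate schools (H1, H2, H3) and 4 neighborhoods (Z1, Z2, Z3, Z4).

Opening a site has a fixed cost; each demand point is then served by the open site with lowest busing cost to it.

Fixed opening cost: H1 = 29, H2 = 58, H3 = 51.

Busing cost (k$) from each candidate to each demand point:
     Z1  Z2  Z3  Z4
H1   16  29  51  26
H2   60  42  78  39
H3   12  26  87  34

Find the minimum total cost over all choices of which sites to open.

151

Open {H1}: assign each demand point to its cheapest open site.
  Z1→H1 16, Z2→H1 29, Z3→H1 51, Z4→H1 26
  busing cost 122, fixed 29 → total 151.
Compare {H1, H3}: busing cost 115 + fixed 80 = 195.
Compare {H1, H2}: busing cost 122 + fixed 87 = 209.
Compare {H3}: busing cost 159 + fixed 51 = 210.
All other subsets cost ≥ 195. Minimum total cost: 151.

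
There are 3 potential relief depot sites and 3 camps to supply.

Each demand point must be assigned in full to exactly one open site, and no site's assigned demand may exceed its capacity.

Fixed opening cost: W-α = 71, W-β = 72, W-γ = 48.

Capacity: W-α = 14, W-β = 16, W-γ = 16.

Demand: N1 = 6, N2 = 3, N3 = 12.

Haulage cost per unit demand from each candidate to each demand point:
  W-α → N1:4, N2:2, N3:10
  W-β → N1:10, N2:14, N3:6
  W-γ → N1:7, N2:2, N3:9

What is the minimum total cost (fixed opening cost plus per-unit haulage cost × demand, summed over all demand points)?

240

Open {W-β, W-γ}; cheapest assignment that respects the capacities:
  W-β (cap 16, load 12): N3 — cost 12×6 = 72
  W-γ (cap 16, load 9): N1, N2 — cost 6×7 + 3×2 = 48
  Shipping 120, fixed 120 → total 240.
  Any other capacity-feasible assignment to {W-β, W-γ} ships for at least 120.
Compare {W-α, W-β}: its best feasible assignment gives total 245.
Compare {W-α, W-γ}: its best feasible assignment gives total 257.
Every other set of open sites that can feasibly serve all demand totals ≥ 245 even under its best assignment. Minimum: 240.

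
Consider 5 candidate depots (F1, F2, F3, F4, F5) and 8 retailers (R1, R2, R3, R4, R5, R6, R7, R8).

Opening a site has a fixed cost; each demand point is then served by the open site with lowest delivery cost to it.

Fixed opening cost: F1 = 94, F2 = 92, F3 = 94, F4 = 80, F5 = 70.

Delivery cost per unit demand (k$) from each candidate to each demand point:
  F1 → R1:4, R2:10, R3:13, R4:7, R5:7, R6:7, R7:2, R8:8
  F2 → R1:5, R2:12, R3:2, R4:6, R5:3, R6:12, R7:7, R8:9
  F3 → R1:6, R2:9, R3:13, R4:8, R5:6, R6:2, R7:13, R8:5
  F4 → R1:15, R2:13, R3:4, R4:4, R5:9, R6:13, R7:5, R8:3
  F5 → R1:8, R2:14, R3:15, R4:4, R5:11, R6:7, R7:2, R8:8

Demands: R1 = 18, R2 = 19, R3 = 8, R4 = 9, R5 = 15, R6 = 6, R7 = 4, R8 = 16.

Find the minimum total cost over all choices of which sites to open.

Open {F2, F3}: assign each demand point to its cheapest open site.
  R1→F2 18×5=90, R2→F3 19×9=171, R3→F2 8×2=16, R4→F2 9×6=54, R5→F2 15×3=45, R6→F3 6×2=12, R7→F2 4×7=28, R8→F3 16×5=80
  delivery cost 496, fixed 186 → total 682.
Compare {F3, F4}: delivery cost 517 + fixed 174 = 691.
Compare {F2, F3, F4}: delivery cost 438 + fixed 266 = 704.
Compare {F1, F4}: delivery cost 533 + fixed 174 = 707.
All other subsets cost ≥ 691. Minimum total cost: 682.

682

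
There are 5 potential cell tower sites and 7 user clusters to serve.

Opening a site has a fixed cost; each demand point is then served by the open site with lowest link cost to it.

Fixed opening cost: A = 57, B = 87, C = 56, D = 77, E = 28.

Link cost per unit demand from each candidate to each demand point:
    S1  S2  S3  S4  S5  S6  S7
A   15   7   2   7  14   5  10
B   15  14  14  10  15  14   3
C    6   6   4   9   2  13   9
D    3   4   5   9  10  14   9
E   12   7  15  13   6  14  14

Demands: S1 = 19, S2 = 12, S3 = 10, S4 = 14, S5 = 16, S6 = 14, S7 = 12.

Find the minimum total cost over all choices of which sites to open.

623

Open {A, C, D}: assign each demand point to its cheapest open site.
  S1→D 19×3=57, S2→D 12×4=48, S3→A 10×2=20, S4→A 14×7=98, S5→C 16×2=32, S6→A 14×5=70, S7→C 12×9=108
  link cost 433, fixed 190 → total 623.
Compare {A, C}: link cost 514 + fixed 113 = 627.
Compare {A, B, C, D}: link cost 361 + fixed 277 = 638.
Compare {A, B, C}: link cost 442 + fixed 200 = 642.
All other subsets cost ≥ 627. Minimum total cost: 623.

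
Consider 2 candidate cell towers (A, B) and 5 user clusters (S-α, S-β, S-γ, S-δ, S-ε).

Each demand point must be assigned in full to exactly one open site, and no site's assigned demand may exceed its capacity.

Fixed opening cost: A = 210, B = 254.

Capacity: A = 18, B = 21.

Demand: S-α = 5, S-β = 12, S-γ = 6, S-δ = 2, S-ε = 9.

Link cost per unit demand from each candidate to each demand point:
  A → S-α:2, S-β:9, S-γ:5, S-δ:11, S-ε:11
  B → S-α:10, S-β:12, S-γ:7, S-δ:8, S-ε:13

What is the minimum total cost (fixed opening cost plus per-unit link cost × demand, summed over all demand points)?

757

Open {A, B}; cheapest assignment that respects the capacities:
  A (cap 18, load 17): S-α, S-β — cost 5×2 + 12×9 = 118
  B (cap 21, load 17): S-γ, S-δ, S-ε — cost 6×7 + 2×8 + 9×13 = 175
  Shipping 293, fixed 464 → total 757.
  Any other capacity-feasible assignment to {A, B} ships for at least 293.
Total demand is 34 and no other set of sites has combined capacity ≥ 34, so {A, B} is the only feasible choice of open sites. Minimum: 757.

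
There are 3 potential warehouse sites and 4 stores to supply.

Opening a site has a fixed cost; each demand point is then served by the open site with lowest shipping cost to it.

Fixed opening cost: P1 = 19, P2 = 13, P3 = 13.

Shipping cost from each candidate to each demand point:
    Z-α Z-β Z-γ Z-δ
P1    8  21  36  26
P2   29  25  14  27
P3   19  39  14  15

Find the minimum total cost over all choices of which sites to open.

90

Open {P1, P3}: assign each demand point to its cheapest open site.
  Z-α→P1 8, Z-β→P1 21, Z-γ→P3 14, Z-δ→P3 15
  shipping cost 58, fixed 32 → total 90.
Compare {P2, P3}: shipping cost 73 + fixed 26 = 99.
Compare {P3}: shipping cost 87 + fixed 13 = 100.
Compare {P1, P2}: shipping cost 69 + fixed 32 = 101.
All other subsets cost ≥ 99. Minimum total cost: 90.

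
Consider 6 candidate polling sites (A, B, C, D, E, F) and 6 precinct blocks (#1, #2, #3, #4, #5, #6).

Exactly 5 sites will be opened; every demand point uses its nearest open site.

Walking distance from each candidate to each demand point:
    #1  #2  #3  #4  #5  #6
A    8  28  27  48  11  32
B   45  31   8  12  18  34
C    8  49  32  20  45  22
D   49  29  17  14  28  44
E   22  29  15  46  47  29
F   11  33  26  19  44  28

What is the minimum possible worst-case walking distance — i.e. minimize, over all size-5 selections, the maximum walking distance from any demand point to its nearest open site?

Open {A, B, C, D, E}.
  Farthest demand point is #2 at walking distance 28 (to A); all others are ≤ 28.
With {A, B, C, D, F} the worst case is 28.
With {A, B, C, E, F} the worst case is 28.
No size-5 selection achieves below 28.

28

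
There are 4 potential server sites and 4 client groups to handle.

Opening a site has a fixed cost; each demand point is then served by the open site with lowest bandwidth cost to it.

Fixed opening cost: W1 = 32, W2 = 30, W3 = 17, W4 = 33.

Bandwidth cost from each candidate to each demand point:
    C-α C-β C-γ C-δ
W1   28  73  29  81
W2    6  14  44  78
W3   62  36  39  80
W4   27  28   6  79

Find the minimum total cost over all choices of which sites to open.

Open {W2, W4}: assign each demand point to its cheapest open site.
  C-α→W2 6, C-β→W2 14, C-γ→W4 6, C-δ→W2 78
  bandwidth cost 104, fixed 63 → total 167.
Compare {W2}: bandwidth cost 142 + fixed 30 = 172.
Compare {W4}: bandwidth cost 140 + fixed 33 = 173.
Compare {W2, W3}: bandwidth cost 137 + fixed 47 = 184.
All other subsets cost ≥ 172. Minimum total cost: 167.

167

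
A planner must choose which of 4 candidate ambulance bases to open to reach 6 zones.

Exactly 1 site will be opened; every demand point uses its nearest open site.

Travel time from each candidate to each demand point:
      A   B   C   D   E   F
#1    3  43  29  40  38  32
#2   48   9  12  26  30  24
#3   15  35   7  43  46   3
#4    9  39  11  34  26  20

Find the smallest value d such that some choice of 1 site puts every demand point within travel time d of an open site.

Open {#4}.
  Farthest demand point is B at travel time 39 (to #4); all others are ≤ 39.
With {#1} the worst case is 43.
With {#3} the worst case is 46.
No size-1 selection achieves below 39.

39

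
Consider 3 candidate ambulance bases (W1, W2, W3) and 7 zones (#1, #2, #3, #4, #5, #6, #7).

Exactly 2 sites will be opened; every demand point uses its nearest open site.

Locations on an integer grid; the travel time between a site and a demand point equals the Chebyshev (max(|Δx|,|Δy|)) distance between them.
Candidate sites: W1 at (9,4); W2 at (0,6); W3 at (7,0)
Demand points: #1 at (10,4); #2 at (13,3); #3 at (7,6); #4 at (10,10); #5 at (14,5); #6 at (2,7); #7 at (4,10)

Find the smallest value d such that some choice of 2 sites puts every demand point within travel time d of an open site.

Open {W1, W2}.
  Farthest demand point is #4 at travel time 6 (to W1); all others are ≤ 6.
With {W1, W3} the worst case is 7.
With {W2, W3} the worst case is 10.
No size-2 selection achieves below 6.

6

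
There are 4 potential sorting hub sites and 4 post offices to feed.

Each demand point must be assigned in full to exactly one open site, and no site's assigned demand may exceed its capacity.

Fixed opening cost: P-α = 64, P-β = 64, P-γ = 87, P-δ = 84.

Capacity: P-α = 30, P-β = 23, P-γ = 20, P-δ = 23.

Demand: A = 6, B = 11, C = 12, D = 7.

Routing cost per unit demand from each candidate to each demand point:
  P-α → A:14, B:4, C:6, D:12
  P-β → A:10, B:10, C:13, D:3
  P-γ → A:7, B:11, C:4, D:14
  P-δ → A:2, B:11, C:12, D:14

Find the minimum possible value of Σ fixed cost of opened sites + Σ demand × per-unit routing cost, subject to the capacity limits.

325

Open {P-α, P-β}; cheapest assignment that respects the capacities:
  P-α (cap 30, load 23): B, C — cost 11×4 + 12×6 = 116
  P-β (cap 23, load 13): A, D — cost 6×10 + 7×3 = 81
  Shipping 197, fixed 128 → total 325.
  Any other capacity-feasible assignment to {P-α, P-β} ships for at least 197.
Compare {P-α, P-δ}: its best feasible assignment gives total 360.
Compare {P-α, P-β, P-δ}: its best feasible assignment gives total 361.
Every other set of open sites that can feasibly serve all demand totals ≥ 360 even under its best assignment. Minimum: 325.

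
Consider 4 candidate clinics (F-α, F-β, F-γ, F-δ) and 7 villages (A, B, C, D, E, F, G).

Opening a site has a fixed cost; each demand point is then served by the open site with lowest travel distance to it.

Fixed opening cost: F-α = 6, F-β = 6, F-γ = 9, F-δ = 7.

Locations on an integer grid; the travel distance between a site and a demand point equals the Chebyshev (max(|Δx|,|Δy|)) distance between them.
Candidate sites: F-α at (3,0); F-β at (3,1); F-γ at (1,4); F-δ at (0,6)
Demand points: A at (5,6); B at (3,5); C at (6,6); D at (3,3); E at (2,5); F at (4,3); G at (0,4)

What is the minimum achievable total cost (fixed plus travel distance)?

27

Open {F-γ}: assign each demand point to its cheapest open site.
  A→F-γ 4, B→F-γ 2, C→F-γ 5, D→F-γ 2, E→F-γ 1, F→F-γ 3, G→F-γ 1
  travel distance 18, fixed 9 → total 27.
Compare {F-β}: travel distance 25 + fixed 6 = 31.
Compare {F-δ}: travel distance 25 + fixed 7 = 32.
Compare {F-β, F-γ}: travel distance 17 + fixed 15 = 32.
All other subsets cost ≥ 31. Minimum total cost: 27.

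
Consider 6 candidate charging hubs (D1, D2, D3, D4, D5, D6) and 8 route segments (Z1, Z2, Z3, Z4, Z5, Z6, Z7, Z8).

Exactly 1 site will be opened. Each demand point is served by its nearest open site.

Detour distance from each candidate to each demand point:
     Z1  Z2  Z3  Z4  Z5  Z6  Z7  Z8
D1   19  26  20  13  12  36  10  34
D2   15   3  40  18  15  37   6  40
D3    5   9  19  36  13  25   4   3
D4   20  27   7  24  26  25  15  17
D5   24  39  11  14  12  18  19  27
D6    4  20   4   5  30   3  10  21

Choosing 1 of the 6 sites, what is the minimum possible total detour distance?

Open {D6}.
  Z1→D6 4, Z2→D6 20, Z3→D6 4, Z4→D6 5, Z5→D6 30, Z6→D6 3, Z7→D6 10, Z8→D6 21  ⇒ total 97.
Compare {D3}: total 114.
Compare {D4}: total 161.
No size-1 selection does better; minimum is 97.

97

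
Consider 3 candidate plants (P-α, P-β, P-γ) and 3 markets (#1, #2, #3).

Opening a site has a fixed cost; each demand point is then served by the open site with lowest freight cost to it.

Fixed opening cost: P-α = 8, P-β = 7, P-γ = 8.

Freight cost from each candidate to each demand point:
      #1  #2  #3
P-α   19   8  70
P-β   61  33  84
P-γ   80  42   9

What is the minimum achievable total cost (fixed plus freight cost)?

52

Open {P-α, P-γ}: assign each demand point to its cheapest open site.
  #1→P-α 19, #2→P-α 8, #3→P-γ 9
  freight cost 36, fixed 16 → total 52.
Compare {P-α, P-β, P-γ}: freight cost 36 + fixed 23 = 59.
Compare {P-α}: freight cost 97 + fixed 8 = 105.
Compare {P-α, P-β}: freight cost 97 + fixed 15 = 112.
All other subsets cost ≥ 59. Minimum total cost: 52.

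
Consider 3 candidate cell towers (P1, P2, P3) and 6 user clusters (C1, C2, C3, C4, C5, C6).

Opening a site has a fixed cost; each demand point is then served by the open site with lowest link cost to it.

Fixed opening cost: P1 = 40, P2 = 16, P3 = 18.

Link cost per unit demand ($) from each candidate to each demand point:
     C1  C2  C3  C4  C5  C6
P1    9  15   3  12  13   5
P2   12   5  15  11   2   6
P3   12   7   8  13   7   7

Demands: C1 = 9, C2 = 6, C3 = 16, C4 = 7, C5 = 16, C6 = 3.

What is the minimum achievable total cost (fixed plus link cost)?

339

Open {P1, P2}: assign each demand point to its cheapest open site.
  C1→P1 9×9=81, C2→P2 6×5=30, C3→P1 16×3=48, C4→P2 7×11=77, C5→P2 16×2=32, C6→P1 3×5=15
  link cost 283, fixed 56 → total 339.
Compare {P1, P2, P3}: link cost 283 + fixed 74 = 357.
Compare {P2, P3}: link cost 393 + fixed 34 = 427.
Compare {P1, P3}: link cost 382 + fixed 58 = 440.
All other subsets cost ≥ 357. Minimum total cost: 339.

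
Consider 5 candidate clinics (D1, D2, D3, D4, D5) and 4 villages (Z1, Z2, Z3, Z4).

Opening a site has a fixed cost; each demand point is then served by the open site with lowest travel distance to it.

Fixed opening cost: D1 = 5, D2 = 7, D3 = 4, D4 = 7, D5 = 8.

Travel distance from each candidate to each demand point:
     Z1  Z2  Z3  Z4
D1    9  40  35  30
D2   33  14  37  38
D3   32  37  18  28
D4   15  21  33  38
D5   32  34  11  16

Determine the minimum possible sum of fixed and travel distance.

Open {D1, D2, D5}: assign each demand point to its cheapest open site.
  Z1→D1 9, Z2→D2 14, Z3→D5 11, Z4→D5 16
  travel distance 50, fixed 20 → total 70.
Compare {D1, D2, D3, D5}: travel distance 50 + fixed 24 = 74.
Compare {D1, D4, D5}: travel distance 57 + fixed 20 = 77.
Compare {D1, D2, D4, D5}: travel distance 50 + fixed 27 = 77.
All other subsets cost ≥ 74. Minimum total cost: 70.

70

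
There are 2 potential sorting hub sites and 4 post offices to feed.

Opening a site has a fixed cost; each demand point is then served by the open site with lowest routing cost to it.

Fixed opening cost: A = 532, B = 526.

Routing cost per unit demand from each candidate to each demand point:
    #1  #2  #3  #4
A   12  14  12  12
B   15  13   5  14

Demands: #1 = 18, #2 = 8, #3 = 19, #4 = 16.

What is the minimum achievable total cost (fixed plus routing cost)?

Open {B}: assign each demand point to its cheapest open site.
  #1→B 18×15=270, #2→B 8×13=104, #3→B 19×5=95, #4→B 16×14=224
  routing cost 693, fixed 526 → total 1219.
Compare {A}: routing cost 748 + fixed 532 = 1280.
Compare {A, B}: routing cost 607 + fixed 1058 = 1665.

1219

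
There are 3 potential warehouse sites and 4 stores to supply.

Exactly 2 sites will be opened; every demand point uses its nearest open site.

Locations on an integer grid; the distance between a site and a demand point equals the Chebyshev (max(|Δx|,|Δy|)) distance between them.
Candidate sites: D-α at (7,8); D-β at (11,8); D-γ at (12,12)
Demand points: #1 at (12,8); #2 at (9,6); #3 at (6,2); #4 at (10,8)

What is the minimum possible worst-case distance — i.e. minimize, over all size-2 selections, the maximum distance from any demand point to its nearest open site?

Open {D-α, D-β}.
  Farthest demand point is #3 at distance 6 (to D-α); all others are ≤ 6.
With {D-α, D-γ} the worst case is 6.
With {D-β, D-γ} the worst case is 6.
No size-2 selection achieves below 6.

6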